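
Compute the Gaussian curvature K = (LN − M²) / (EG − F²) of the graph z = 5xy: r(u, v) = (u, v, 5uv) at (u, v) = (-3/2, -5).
K = -400/7447441

Coefficients of the first fundamental form: E = 25*v^2 + 1, F = 25*u*v, G = 25*u^2 + 1.
Coefficients of the second fundamental form: L = 0, M = 5/sqrt(25*u^2 + 25*v^2 + 1), N = 0.
Assemble K = (LN − M²)/(EG − F²) = -25/(625*u^4 + 1250*u^2*v^2 + 50*u^2 + 625*v^4 + 50*v^2 + 1). At (u, v) = (-3/2, -5): K = -400/7447441.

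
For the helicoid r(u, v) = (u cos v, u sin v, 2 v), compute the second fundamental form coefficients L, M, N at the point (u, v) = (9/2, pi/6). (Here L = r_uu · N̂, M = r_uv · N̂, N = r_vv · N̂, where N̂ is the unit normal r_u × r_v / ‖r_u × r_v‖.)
L = 0;  M = -4*sqrt(97)/97;  N = 0

Compute the unit normal N̂(u, v) = (2*sin(v)/sqrt(u^2 + 4), -2*cos(v)/sqrt(u^2 + 4), u/sqrt(u^2 + 4)), and the second partials r_uu, r_uv, r_vv. Take dot products:
  L(u, v) = r_uu · N̂ = 0,
  M(u, v) = r_uv · N̂ = -2/sqrt(u^2 + 4),
  N(u, v) = r_vv · N̂ = 0.
Evaluating at (u, v) = (9/2, pi/6):
  L = 0, M = -4*sqrt(97)/97, N = 0.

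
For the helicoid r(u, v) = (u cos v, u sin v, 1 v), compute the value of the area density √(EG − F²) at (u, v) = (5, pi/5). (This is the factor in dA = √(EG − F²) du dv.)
√(EG − F²)|_{(5, pi/5)} = sqrt(26)

E = 1, F = 0, G = u^2 + 1, so EG − F² = u^2 + 1. Taking the positive square root: √(EG − F²) = sqrt(u^2 + 1). At (u, v) = (5, pi/5): sqrt(26).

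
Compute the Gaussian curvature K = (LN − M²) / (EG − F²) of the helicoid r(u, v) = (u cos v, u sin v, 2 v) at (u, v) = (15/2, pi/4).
K = -64/58081

Coefficients of the first fundamental form: E = 1, F = 0, G = u^2 + 4.
Coefficients of the second fundamental form: L = 0, M = -2/sqrt(u^2 + 4), N = 0.
Assemble K = (LN − M²)/(EG − F²) = -4/(u^2 + 4)^2. At (u, v) = (15/2, pi/4): K = -64/58081.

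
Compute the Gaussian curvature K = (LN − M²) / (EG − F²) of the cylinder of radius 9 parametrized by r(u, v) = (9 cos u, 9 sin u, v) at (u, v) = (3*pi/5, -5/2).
K = 0

Coefficients of the first fundamental form: E = 81, F = 0, G = 1.
Coefficients of the second fundamental form: L = -9, M = 0, N = 0.
Assemble K = (LN − M²)/(EG − F²) = 0. At (u, v) = (3*pi/5, -5/2): K = 0.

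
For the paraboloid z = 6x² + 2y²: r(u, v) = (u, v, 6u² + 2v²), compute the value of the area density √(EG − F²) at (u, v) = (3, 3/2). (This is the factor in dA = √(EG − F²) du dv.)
√(EG − F²)|_{(3, 3/2)} = sqrt(1333)

E = 144*u^2 + 1, F = 48*u*v, G = 16*v^2 + 1, so EG − F² = 144*u^2 + 16*v^2 + 1. Taking the positive square root: √(EG − F²) = sqrt(144*u^2 + 16*v^2 + 1). At (u, v) = (3, 3/2): sqrt(1333).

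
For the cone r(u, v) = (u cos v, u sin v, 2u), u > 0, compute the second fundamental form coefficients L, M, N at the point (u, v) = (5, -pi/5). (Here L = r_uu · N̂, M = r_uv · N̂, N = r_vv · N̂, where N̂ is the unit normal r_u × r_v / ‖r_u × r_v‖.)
L = 0;  M = 0;  N = 2*sqrt(5)

Compute the unit normal N̂(u, v) = (-2*sqrt(5)*u*cos(v)/(5*Abs(u)), -2*sqrt(5)*u*sin(v)/(5*Abs(u)), sqrt(5)*u/(5*Abs(u))), and the second partials r_uu, r_uv, r_vv. Take dot products:
  L(u, v) = r_uu · N̂ = 0,
  M(u, v) = r_uv · N̂ = 0,
  N(u, v) = r_vv · N̂ = 2*sqrt(5)*u^2/(5*Abs(u)).
Evaluating at (u, v) = (5, -pi/5):
  L = 0, M = 0, N = 2*sqrt(5).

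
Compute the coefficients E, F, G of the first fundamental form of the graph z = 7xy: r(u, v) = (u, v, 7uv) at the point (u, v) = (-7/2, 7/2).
E = 2405/4;  F = -2401/4;  G = 2405/4

Partials: r_u = (1, 0, 7*v), r_v = (0, 1, 7*u). As functions of (u, v):
  E = r_u · r_u = 49*v^2 + 1,
  F = r_u · r_v = 49*u*v,
  G = r_v · r_v = 49*u^2 + 1.
Evaluating at (u, v) = (-7/2, 7/2): E = 2405/4, F = -2401/4, G = 2405/4.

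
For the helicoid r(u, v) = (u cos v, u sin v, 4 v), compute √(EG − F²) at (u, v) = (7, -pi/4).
√(EG − F²)|_{(7, -pi/4)} = sqrt(65)

E = 1, F = 0, G = u^2 + 16; EG − F² = u^2 + 16; √(EG − F²) = sqrt(u^2 + 16). At the given point: sqrt(65).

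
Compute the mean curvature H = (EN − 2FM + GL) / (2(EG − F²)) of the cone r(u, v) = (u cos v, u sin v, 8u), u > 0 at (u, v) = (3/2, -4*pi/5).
H = 8*sqrt(65)/195

With E = 65, F = 0, G = u^2, L = 0, M = 0, N = 8*sqrt(65)*u^2/(65*Abs(u)), assemble
  H = (EN − 2FM + GL) / (2(EG − F²)) = 4*sqrt(65)/(65*Abs(u)).
At (u, v) = (3/2, -4*pi/5): H = 8*sqrt(65)/195.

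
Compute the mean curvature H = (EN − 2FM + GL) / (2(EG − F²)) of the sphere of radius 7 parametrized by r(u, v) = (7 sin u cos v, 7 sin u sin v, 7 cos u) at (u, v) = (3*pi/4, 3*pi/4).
H = -1/7

With E = 49, F = 0, G = 49*sin(u)^2, L = -7*sin(u)/Abs(sin(u)), M = 0, N = -7*sin(u)^3/Abs(sin(u)), assemble
  H = (EN − 2FM + GL) / (2(EG − F²)) = -sin(u)/(7*Abs(sin(u))).
At (u, v) = (3*pi/4, 3*pi/4): H = -1/7.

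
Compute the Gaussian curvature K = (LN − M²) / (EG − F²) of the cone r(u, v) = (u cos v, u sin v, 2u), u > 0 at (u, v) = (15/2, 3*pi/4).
K = 0

Coefficients of the first fundamental form: E = 5, F = 0, G = u^2.
Coefficients of the second fundamental form: L = 0, M = 0, N = 2*sqrt(5)*u^2/(5*Abs(u)).
Assemble K = (LN − M²)/(EG − F²) = 0. At (u, v) = (15/2, 3*pi/4): K = 0.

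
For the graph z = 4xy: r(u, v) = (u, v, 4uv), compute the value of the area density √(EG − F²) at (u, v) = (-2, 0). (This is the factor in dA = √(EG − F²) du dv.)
√(EG − F²)|_{(-2, 0)} = sqrt(65)

E = 16*v^2 + 1, F = 16*u*v, G = 16*u^2 + 1, so EG − F² = 16*u^2 + 16*v^2 + 1. Taking the positive square root: √(EG − F²) = sqrt(16*u^2 + 16*v^2 + 1). At (u, v) = (-2, 0): sqrt(65).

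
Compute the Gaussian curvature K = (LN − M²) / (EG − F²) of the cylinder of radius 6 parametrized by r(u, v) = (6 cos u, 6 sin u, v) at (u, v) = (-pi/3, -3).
K = 0

Coefficients of the first fundamental form: E = 36, F = 0, G = 1.
Coefficients of the second fundamental form: L = -6, M = 0, N = 0.
Assemble K = (LN − M²)/(EG − F²) = 0. At (u, v) = (-pi/3, -3): K = 0.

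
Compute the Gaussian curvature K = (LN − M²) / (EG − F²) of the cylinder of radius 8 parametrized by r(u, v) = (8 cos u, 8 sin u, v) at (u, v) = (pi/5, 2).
K = 0

Coefficients of the first fundamental form: E = 64, F = 0, G = 1.
Coefficients of the second fundamental form: L = -8, M = 0, N = 0.
Assemble K = (LN − M²)/(EG − F²) = 0. At (u, v) = (pi/5, 2): K = 0.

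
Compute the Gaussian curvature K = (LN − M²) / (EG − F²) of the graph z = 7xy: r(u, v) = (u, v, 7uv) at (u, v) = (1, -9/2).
K = -784/17380561

Coefficients of the first fundamental form: E = 49*v^2 + 1, F = 49*u*v, G = 49*u^2 + 1.
Coefficients of the second fundamental form: L = 0, M = 7/sqrt(49*u^2 + 49*v^2 + 1), N = 0.
Assemble K = (LN − M²)/(EG − F²) = -49/(2401*u^4 + 4802*u^2*v^2 + 98*u^2 + 2401*v^4 + 98*v^2 + 1). At (u, v) = (1, -9/2): K = -784/17380561.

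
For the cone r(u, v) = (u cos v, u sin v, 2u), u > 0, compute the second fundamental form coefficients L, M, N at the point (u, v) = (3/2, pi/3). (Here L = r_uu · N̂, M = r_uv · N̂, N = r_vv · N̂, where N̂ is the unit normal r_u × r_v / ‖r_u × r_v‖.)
L = 0;  M = 0;  N = 3*sqrt(5)/5

Compute the unit normal N̂(u, v) = (-2*sqrt(5)*u*cos(v)/(5*Abs(u)), -2*sqrt(5)*u*sin(v)/(5*Abs(u)), sqrt(5)*u/(5*Abs(u))), and the second partials r_uu, r_uv, r_vv. Take dot products:
  L(u, v) = r_uu · N̂ = 0,
  M(u, v) = r_uv · N̂ = 0,
  N(u, v) = r_vv · N̂ = 2*sqrt(5)*u^2/(5*Abs(u)).
Evaluating at (u, v) = (3/2, pi/3):
  L = 0, M = 0, N = 3*sqrt(5)/5.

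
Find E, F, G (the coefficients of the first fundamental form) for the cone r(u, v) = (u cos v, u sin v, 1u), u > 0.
E = 2;  F = 0;  G = u^2

Compute partials: r_u = (cos(v), sin(v), 1), r_v = (-u*sin(v), u*cos(v), 0). Then
  E = r_u · r_u = 2,
  F = r_u · r_v = 0,
  G = r_v · r_v = u^2.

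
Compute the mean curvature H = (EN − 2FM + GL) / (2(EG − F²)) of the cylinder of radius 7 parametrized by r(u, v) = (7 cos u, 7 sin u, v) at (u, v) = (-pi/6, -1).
H = -1/14

With E = 49, F = 0, G = 1, L = -7, M = 0, N = 0, assemble
  H = (EN − 2FM + GL) / (2(EG − F²)) = -1/14.
At (u, v) = (-pi/6, -1): H = -1/14.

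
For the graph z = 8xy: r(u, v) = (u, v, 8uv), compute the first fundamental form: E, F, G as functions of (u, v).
E = 64*v^2 + 1;  F = 64*u*v;  G = 64*u^2 + 1

Compute partials: r_u = (1, 0, 8*v), r_v = (0, 1, 8*u). Then
  E = r_u · r_u = 64*v^2 + 1,
  F = r_u · r_v = 64*u*v,
  G = r_v · r_v = 64*u^2 + 1.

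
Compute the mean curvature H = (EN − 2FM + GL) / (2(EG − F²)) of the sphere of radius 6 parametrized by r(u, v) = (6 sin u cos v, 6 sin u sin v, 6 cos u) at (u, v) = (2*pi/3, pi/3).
H = -1/6

With E = 36, F = 0, G = 36*sin(u)^2, L = -6*sin(u)/Abs(sin(u)), M = 0, N = -6*sin(u)^3/Abs(sin(u)), assemble
  H = (EN − 2FM + GL) / (2(EG − F²)) = -sin(u)/(6*Abs(sin(u))).
At (u, v) = (2*pi/3, pi/3): H = -1/6.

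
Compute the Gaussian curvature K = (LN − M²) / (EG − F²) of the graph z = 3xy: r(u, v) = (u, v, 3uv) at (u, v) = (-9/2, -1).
K = -144/591361

Coefficients of the first fundamental form: E = 9*v^2 + 1, F = 9*u*v, G = 9*u^2 + 1.
Coefficients of the second fundamental form: L = 0, M = 3/sqrt(9*u^2 + 9*v^2 + 1), N = 0.
Assemble K = (LN − M²)/(EG − F²) = -9/(81*u^4 + 162*u^2*v^2 + 18*u^2 + 81*v^4 + 18*v^2 + 1). At (u, v) = (-9/2, -1): K = -144/591361.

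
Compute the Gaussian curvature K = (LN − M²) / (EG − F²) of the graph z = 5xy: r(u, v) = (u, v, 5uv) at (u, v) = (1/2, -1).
K = -400/16641

Coefficients of the first fundamental form: E = 25*v^2 + 1, F = 25*u*v, G = 25*u^2 + 1.
Coefficients of the second fundamental form: L = 0, M = 5/sqrt(25*u^2 + 25*v^2 + 1), N = 0.
Assemble K = (LN − M²)/(EG − F²) = -25/(625*u^4 + 1250*u^2*v^2 + 50*u^2 + 625*v^4 + 50*v^2 + 1). At (u, v) = (1/2, -1): K = -400/16641.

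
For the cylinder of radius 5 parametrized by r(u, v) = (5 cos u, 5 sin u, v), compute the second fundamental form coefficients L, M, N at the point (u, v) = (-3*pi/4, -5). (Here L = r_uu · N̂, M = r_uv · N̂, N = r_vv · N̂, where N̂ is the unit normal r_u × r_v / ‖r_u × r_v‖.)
L = -5;  M = 0;  N = 0

Compute the unit normal N̂(u, v) = (cos(u), sin(u), 0), and the second partials r_uu, r_uv, r_vv. Take dot products:
  L(u, v) = r_uu · N̂ = -5,
  M(u, v) = r_uv · N̂ = 0,
  N(u, v) = r_vv · N̂ = 0.
Evaluating at (u, v) = (-3*pi/4, -5):
  L = -5, M = 0, N = 0.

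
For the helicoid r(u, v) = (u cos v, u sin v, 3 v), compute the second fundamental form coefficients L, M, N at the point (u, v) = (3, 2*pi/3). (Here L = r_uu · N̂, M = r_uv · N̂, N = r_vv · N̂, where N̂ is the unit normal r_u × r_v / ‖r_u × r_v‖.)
L = 0;  M = -sqrt(2)/2;  N = 0

Compute the unit normal N̂(u, v) = (3*sin(v)/sqrt(u^2 + 9), -3*cos(v)/sqrt(u^2 + 9), u/sqrt(u^2 + 9)), and the second partials r_uu, r_uv, r_vv. Take dot products:
  L(u, v) = r_uu · N̂ = 0,
  M(u, v) = r_uv · N̂ = -3/sqrt(u^2 + 9),
  N(u, v) = r_vv · N̂ = 0.
Evaluating at (u, v) = (3, 2*pi/3):
  L = 0, M = -sqrt(2)/2, N = 0.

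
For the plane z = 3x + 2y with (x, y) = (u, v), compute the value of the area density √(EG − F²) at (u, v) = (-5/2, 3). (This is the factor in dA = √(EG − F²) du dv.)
√(EG − F²)|_{(-5/2, 3)} = sqrt(14)

E = 10, F = 6, G = 5, so EG − F² = 14. Taking the positive square root: √(EG − F²) = sqrt(14). At (u, v) = (-5/2, 3): sqrt(14).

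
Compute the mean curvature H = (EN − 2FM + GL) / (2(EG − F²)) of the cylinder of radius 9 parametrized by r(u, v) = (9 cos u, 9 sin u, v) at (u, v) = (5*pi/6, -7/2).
H = -1/18

With E = 81, F = 0, G = 1, L = -9, M = 0, N = 0, assemble
  H = (EN − 2FM + GL) / (2(EG − F²)) = -1/18.
At (u, v) = (5*pi/6, -7/2): H = -1/18.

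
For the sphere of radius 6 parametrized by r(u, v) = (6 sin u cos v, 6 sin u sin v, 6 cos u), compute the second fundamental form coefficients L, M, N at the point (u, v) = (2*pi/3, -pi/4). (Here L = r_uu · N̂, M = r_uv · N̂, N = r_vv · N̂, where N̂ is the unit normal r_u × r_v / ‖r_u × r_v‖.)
L = -6;  M = 0;  N = -9/2

Compute the unit normal N̂(u, v) = (sin(u)^2*cos(v)/Abs(sin(u)), sin(u)^2*sin(v)/Abs(sin(u)), sin(2*u)/(2*Abs(sin(u)))), and the second partials r_uu, r_uv, r_vv. Take dot products:
  L(u, v) = r_uu · N̂ = -6*sin(u)/Abs(sin(u)),
  M(u, v) = r_uv · N̂ = 0,
  N(u, v) = r_vv · N̂ = -6*sin(u)^3/Abs(sin(u)).
Evaluating at (u, v) = (2*pi/3, -pi/4):
  L = -6, M = 0, N = -9/2.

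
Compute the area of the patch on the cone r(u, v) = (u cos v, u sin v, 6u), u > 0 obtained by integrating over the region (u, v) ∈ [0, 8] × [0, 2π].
Area = 64*sqrt(37)*pi

Area = ∫∫ √(EG − F²) du dv with √(EG − F²) = sqrt(37)*Abs(u). Integrating over [0, 8] × [0, 2π] gives 64*sqrt(37)*pi.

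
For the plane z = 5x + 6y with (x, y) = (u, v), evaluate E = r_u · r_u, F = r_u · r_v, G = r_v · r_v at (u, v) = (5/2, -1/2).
E = 26;  F = 30;  G = 37

Partials: r_u = (1, 0, 5), r_v = (0, 1, 6). As functions of (u, v):
  E = r_u · r_u = 26,
  F = r_u · r_v = 30,
  G = r_v · r_v = 37.
Evaluating at (u, v) = (5/2, -1/2): E = 26, F = 30, G = 37.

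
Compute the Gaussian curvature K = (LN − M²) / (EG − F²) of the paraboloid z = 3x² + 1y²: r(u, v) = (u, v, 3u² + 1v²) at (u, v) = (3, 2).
K = 12/116281

Coefficients of the first fundamental form: E = 36*u^2 + 1, F = 12*u*v, G = 4*v^2 + 1.
Coefficients of the second fundamental form: L = 6/sqrt(36*u^2 + 4*v^2 + 1), M = 0, N = 2/sqrt(36*u^2 + 4*v^2 + 1).
Assemble K = (LN − M²)/(EG − F²) = 12/(1296*u^4 + 288*u^2*v^2 + 72*u^2 + 16*v^4 + 8*v^2 + 1). At (u, v) = (3, 2): K = 12/116281.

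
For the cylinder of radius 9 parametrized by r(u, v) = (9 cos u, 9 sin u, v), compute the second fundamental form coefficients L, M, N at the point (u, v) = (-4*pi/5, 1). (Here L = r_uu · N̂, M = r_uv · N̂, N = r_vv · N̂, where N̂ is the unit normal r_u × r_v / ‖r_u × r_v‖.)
L = -9;  M = 0;  N = 0

Compute the unit normal N̂(u, v) = (cos(u), sin(u), 0), and the second partials r_uu, r_uv, r_vv. Take dot products:
  L(u, v) = r_uu · N̂ = -9,
  M(u, v) = r_uv · N̂ = 0,
  N(u, v) = r_vv · N̂ = 0.
Evaluating at (u, v) = (-4*pi/5, 1):
  L = -9, M = 0, N = 0.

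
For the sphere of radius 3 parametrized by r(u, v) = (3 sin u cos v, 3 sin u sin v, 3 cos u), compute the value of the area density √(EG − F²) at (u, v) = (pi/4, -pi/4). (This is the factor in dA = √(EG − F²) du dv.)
√(EG − F²)|_{(pi/4, -pi/4)} = 9*sqrt(2)/2

E = 9, F = 0, G = 9*sin(u)^2, so EG − F² = 81*sin(u)^2. Taking the positive square root: √(EG − F²) = 9*Abs(sin(u)). At (u, v) = (pi/4, -pi/4): 9*sqrt(2)/2.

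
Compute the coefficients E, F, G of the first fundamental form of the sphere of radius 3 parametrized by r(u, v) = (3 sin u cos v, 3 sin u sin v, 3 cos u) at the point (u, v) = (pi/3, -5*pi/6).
E = 9;  F = 0;  G = 27/4

Partials: r_u = (3*cos(u)*cos(v), 3*sin(v)*cos(u), -3*sin(u)), r_v = (-3*sin(u)*sin(v), 3*sin(u)*cos(v), 0). As functions of (u, v):
  E = r_u · r_u = 9,
  F = r_u · r_v = 0,
  G = r_v · r_v = 9*sin(u)^2.
Evaluating at (u, v) = (pi/3, -5*pi/6): E = 9, F = 0, G = 27/4.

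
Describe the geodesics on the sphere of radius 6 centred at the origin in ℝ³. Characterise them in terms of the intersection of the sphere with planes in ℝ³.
Geodesics on the sphere of radius 6 are great circles — circles of radius 6 obtained as the intersection of the sphere with planes through the origin (the centre of the sphere).

A curve α(t) of nonzero constant speed on the sphere of radius 6 is a geodesic iff its acceleration α̈ is everywhere normal to the surface, i.e. parallel to the radial vector α(t). Then d/dt(α × α̇) = α̇ × α̇ + α × α̈ = 0, so α × α̇ is a constant vector n ≠ 0 and α(t) · n = 0 for all t: α lies in the plane through the origin with normal n. The intersection of that plane with the sphere is a circle of radius 6 (a great circle). Conversely, a great circle traversed at constant speed has centripetal acceleration pointing at the origin, hence normal to the sphere, so every great circle is a geodesic.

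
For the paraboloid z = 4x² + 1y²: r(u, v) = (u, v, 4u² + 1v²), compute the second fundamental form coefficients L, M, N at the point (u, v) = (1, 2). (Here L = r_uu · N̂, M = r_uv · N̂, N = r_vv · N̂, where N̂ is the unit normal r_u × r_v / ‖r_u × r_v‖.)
L = 8/9;  M = 0;  N = 2/9

Compute the unit normal N̂(u, v) = (-8*u/sqrt(64*u^2 + 4*v^2 + 1), -2*v/sqrt(64*u^2 + 4*v^2 + 1), 1/sqrt(64*u^2 + 4*v^2 + 1)), and the second partials r_uu, r_uv, r_vv. Take dot products:
  L(u, v) = r_uu · N̂ = 8/sqrt(64*u^2 + 4*v^2 + 1),
  M(u, v) = r_uv · N̂ = 0,
  N(u, v) = r_vv · N̂ = 2/sqrt(64*u^2 + 4*v^2 + 1).
Evaluating at (u, v) = (1, 2):
  L = 8/9, M = 0, N = 2/9.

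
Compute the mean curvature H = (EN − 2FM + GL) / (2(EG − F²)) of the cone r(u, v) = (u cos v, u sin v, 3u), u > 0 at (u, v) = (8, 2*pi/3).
H = 3*sqrt(10)/160

With E = 10, F = 0, G = u^2, L = 0, M = 0, N = 3*sqrt(10)*u^2/(10*Abs(u)), assemble
  H = (EN − 2FM + GL) / (2(EG − F²)) = 3*sqrt(10)/(20*Abs(u)).
At (u, v) = (8, 2*pi/3): H = 3*sqrt(10)/160.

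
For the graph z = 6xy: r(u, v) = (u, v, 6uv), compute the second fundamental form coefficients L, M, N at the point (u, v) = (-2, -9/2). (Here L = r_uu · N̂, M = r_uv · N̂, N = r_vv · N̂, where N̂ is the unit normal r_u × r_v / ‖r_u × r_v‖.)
L = 0;  M = 3*sqrt(874)/437;  N = 0

Compute the unit normal N̂(u, v) = (-6*v/sqrt(36*u^2 + 36*v^2 + 1), -6*u/sqrt(36*u^2 + 36*v^2 + 1), 1/sqrt(36*u^2 + 36*v^2 + 1)), and the second partials r_uu, r_uv, r_vv. Take dot products:
  L(u, v) = r_uu · N̂ = 0,
  M(u, v) = r_uv · N̂ = 6/sqrt(36*u^2 + 36*v^2 + 1),
  N(u, v) = r_vv · N̂ = 0.
Evaluating at (u, v) = (-2, -9/2):
  L = 0, M = 3*sqrt(874)/437, N = 0.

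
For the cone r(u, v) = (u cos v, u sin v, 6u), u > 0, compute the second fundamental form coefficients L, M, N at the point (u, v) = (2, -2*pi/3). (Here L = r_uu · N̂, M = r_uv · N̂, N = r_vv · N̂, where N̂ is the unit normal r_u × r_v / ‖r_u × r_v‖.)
L = 0;  M = 0;  N = 12*sqrt(37)/37

Compute the unit normal N̂(u, v) = (-6*sqrt(37)*u*cos(v)/(37*Abs(u)), -6*sqrt(37)*u*sin(v)/(37*Abs(u)), sqrt(37)*u/(37*Abs(u))), and the second partials r_uu, r_uv, r_vv. Take dot products:
  L(u, v) = r_uu · N̂ = 0,
  M(u, v) = r_uv · N̂ = 0,
  N(u, v) = r_vv · N̂ = 6*sqrt(37)*u^2/(37*Abs(u)).
Evaluating at (u, v) = (2, -2*pi/3):
  L = 0, M = 0, N = 12*sqrt(37)/37.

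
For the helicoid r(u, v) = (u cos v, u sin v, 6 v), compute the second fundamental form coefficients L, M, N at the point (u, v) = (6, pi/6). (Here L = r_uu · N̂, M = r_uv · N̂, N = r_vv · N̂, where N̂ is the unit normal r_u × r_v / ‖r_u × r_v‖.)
L = 0;  M = -sqrt(2)/2;  N = 0

Compute the unit normal N̂(u, v) = (6*sin(v)/sqrt(u^2 + 36), -6*cos(v)/sqrt(u^2 + 36), u/sqrt(u^2 + 36)), and the second partials r_uu, r_uv, r_vv. Take dot products:
  L(u, v) = r_uu · N̂ = 0,
  M(u, v) = r_uv · N̂ = -6/sqrt(u^2 + 36),
  N(u, v) = r_vv · N̂ = 0.
Evaluating at (u, v) = (6, pi/6):
  L = 0, M = -sqrt(2)/2, N = 0.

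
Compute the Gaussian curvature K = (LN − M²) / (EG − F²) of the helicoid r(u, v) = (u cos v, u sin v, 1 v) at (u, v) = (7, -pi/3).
K = -1/2500

Coefficients of the first fundamental form: E = 1, F = 0, G = u^2 + 1.
Coefficients of the second fundamental form: L = 0, M = -1/sqrt(u^2 + 1), N = 0.
Assemble K = (LN − M²)/(EG − F²) = -1/(u^2 + 1)^2. At (u, v) = (7, -pi/3): K = -1/2500.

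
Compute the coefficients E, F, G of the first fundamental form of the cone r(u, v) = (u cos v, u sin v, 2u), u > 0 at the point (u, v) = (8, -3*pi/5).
E = 5;  F = 0;  G = 64

Partials: r_u = (cos(v), sin(v), 2), r_v = (-u*sin(v), u*cos(v), 0). As functions of (u, v):
  E = r_u · r_u = 5,
  F = r_u · r_v = 0,
  G = r_v · r_v = u^2.
Evaluating at (u, v) = (8, -3*pi/5): E = 5, F = 0, G = 64.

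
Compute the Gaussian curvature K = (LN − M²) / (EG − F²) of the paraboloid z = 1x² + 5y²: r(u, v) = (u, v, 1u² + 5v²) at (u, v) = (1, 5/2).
K = 1/19845

Coefficients of the first fundamental form: E = 4*u^2 + 1, F = 20*u*v, G = 100*v^2 + 1.
Coefficients of the second fundamental form: L = 2/sqrt(4*u^2 + 100*v^2 + 1), M = 0, N = 10/sqrt(4*u^2 + 100*v^2 + 1).
Assemble K = (LN − M²)/(EG − F²) = 20/(16*u^4 + 800*u^2*v^2 + 8*u^2 + 10000*v^4 + 200*v^2 + 1). At (u, v) = (1, 5/2): K = 1/19845.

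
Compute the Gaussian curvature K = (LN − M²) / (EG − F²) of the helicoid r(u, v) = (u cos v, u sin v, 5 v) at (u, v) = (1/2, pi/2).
K = -400/10201

Coefficients of the first fundamental form: E = 1, F = 0, G = u^2 + 25.
Coefficients of the second fundamental form: L = 0, M = -5/sqrt(u^2 + 25), N = 0.
Assemble K = (LN − M²)/(EG − F²) = -25/(u^2 + 25)^2. At (u, v) = (1/2, pi/2): K = -400/10201.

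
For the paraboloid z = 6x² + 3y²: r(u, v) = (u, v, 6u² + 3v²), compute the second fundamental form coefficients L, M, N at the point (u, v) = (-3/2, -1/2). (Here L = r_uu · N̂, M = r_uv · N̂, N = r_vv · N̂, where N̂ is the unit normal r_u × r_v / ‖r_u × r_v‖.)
L = 6*sqrt(334)/167;  M = 0;  N = 3*sqrt(334)/167

Compute the unit normal N̂(u, v) = (-12*u/sqrt(144*u^2 + 36*v^2 + 1), -6*v/sqrt(144*u^2 + 36*v^2 + 1), 1/sqrt(144*u^2 + 36*v^2 + 1)), and the second partials r_uu, r_uv, r_vv. Take dot products:
  L(u, v) = r_uu · N̂ = 12/sqrt(144*u^2 + 36*v^2 + 1),
  M(u, v) = r_uv · N̂ = 0,
  N(u, v) = r_vv · N̂ = 6/sqrt(144*u^2 + 36*v^2 + 1).
Evaluating at (u, v) = (-3/2, -1/2):
  L = 6*sqrt(334)/167, M = 0, N = 3*sqrt(334)/167.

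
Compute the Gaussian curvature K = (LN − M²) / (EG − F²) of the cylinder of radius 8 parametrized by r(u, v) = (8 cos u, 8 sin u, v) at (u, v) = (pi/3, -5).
K = 0

Coefficients of the first fundamental form: E = 64, F = 0, G = 1.
Coefficients of the second fundamental form: L = -8, M = 0, N = 0.
Assemble K = (LN − M²)/(EG − F²) = 0. At (u, v) = (pi/3, -5): K = 0.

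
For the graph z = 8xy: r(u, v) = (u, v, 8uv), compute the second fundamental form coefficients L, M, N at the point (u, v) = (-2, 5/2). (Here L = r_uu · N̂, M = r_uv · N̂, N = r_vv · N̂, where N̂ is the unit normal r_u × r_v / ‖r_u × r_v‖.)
L = 0;  M = 8*sqrt(73)/219;  N = 0

Compute the unit normal N̂(u, v) = (-8*v/sqrt(64*u^2 + 64*v^2 + 1), -8*u/sqrt(64*u^2 + 64*v^2 + 1), 1/sqrt(64*u^2 + 64*v^2 + 1)), and the second partials r_uu, r_uv, r_vv. Take dot products:
  L(u, v) = r_uu · N̂ = 0,
  M(u, v) = r_uv · N̂ = 8/sqrt(64*u^2 + 64*v^2 + 1),
  N(u, v) = r_vv · N̂ = 0.
Evaluating at (u, v) = (-2, 5/2):
  L = 0, M = 8*sqrt(73)/219, N = 0.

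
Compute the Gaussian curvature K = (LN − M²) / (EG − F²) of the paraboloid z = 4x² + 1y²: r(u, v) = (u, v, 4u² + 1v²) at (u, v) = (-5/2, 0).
K = 16/160801

Coefficients of the first fundamental form: E = 64*u^2 + 1, F = 16*u*v, G = 4*v^2 + 1.
Coefficients of the second fundamental form: L = 8/sqrt(64*u^2 + 4*v^2 + 1), M = 0, N = 2/sqrt(64*u^2 + 4*v^2 + 1).
Assemble K = (LN − M²)/(EG − F²) = 16/(4096*u^4 + 512*u^2*v^2 + 128*u^2 + 16*v^4 + 8*v^2 + 1). At (u, v) = (-5/2, 0): K = 16/160801.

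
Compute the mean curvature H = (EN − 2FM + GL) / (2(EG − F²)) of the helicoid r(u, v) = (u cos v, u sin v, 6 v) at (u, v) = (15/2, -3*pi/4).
H = 0

With E = 1, F = 0, G = u^2 + 36, L = 0, M = -6/sqrt(u^2 + 36), N = 0, assemble
  H = (EN − 2FM + GL) / (2(EG − F²)) = 0.
At (u, v) = (15/2, -3*pi/4): H = 0.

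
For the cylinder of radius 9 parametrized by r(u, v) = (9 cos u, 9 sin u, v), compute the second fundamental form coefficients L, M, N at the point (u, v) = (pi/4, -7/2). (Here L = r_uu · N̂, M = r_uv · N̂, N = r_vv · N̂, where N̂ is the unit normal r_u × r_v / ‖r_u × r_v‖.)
L = -9;  M = 0;  N = 0

Compute the unit normal N̂(u, v) = (cos(u), sin(u), 0), and the second partials r_uu, r_uv, r_vv. Take dot products:
  L(u, v) = r_uu · N̂ = -9,
  M(u, v) = r_uv · N̂ = 0,
  N(u, v) = r_vv · N̂ = 0.
Evaluating at (u, v) = (pi/4, -7/2):
  L = -9, M = 0, N = 0.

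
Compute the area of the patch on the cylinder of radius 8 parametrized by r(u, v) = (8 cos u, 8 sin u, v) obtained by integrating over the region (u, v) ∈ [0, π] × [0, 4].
Area = 32*pi

Area = ∫∫ √(EG − F²) du dv with √(EG − F²) = 8. Integrating over [0, π] × [0, 4] gives 32*pi.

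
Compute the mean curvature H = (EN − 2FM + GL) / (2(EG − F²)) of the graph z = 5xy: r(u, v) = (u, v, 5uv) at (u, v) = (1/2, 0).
H = 0

With E = 25*v^2 + 1, F = 25*u*v, G = 25*u^2 + 1, L = 0, M = 5/sqrt(25*u^2 + 25*v^2 + 1), N = 0, assemble
  H = (EN − 2FM + GL) / (2(EG − F²)) = -125*u*v/(25*u^2 + 25*v^2 + 1)^(3/2).
At (u, v) = (1/2, 0): H = 0.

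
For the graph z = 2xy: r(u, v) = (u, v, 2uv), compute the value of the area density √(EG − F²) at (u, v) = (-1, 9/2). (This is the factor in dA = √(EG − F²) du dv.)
√(EG − F²)|_{(-1, 9/2)} = sqrt(86)

E = 4*v^2 + 1, F = 4*u*v, G = 4*u^2 + 1, so EG − F² = 4*u^2 + 4*v^2 + 1. Taking the positive square root: √(EG − F²) = sqrt(4*u^2 + 4*v^2 + 1). At (u, v) = (-1, 9/2): sqrt(86).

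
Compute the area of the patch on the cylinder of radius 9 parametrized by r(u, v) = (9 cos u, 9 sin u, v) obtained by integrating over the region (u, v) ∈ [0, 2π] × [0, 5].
Area = 90*pi

Area = ∫∫ √(EG − F²) du dv with √(EG − F²) = 9. Integrating over [0, 2π] × [0, 5] gives 90*pi.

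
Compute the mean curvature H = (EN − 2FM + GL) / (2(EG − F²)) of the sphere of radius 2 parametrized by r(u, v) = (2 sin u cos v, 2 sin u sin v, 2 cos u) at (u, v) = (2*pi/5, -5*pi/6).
H = -1/2

With E = 4, F = 0, G = 4*sin(u)^2, L = -2*sin(u)/Abs(sin(u)), M = 0, N = -2*sin(u)^3/Abs(sin(u)), assemble
  H = (EN − 2FM + GL) / (2(EG − F²)) = -sin(u)/(2*Abs(sin(u))).
At (u, v) = (2*pi/5, -5*pi/6): H = -1/2.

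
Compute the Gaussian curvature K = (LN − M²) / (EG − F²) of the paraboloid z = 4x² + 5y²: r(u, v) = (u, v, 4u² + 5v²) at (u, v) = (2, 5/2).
K = 20/194481

Coefficients of the first fundamental form: E = 64*u^2 + 1, F = 80*u*v, G = 100*v^2 + 1.
Coefficients of the second fundamental form: L = 8/sqrt(64*u^2 + 100*v^2 + 1), M = 0, N = 10/sqrt(64*u^2 + 100*v^2 + 1).
Assemble K = (LN − M²)/(EG − F²) = 80/(4096*u^4 + 12800*u^2*v^2 + 128*u^2 + 10000*v^4 + 200*v^2 + 1). At (u, v) = (2, 5/2): K = 20/194481.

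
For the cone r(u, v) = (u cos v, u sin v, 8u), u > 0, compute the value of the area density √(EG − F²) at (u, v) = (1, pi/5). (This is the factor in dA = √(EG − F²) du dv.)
√(EG − F²)|_{(1, pi/5)} = sqrt(65)

E = 65, F = 0, G = u^2, so EG − F² = 65*u^2. Taking the positive square root: √(EG − F²) = sqrt(65)*Abs(u). At (u, v) = (1, pi/5): sqrt(65).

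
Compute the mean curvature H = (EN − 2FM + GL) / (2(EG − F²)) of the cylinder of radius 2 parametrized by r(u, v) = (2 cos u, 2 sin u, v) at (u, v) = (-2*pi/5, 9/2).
H = -1/4

With E = 4, F = 0, G = 1, L = -2, M = 0, N = 0, assemble
  H = (EN − 2FM + GL) / (2(EG − F²)) = -1/4.
At (u, v) = (-2*pi/5, 9/2): H = -1/4.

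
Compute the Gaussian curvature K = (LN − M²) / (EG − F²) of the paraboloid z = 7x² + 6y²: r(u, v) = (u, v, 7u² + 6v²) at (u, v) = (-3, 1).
K = 168/3644281

Coefficients of the first fundamental form: E = 196*u^2 + 1, F = 168*u*v, G = 144*v^2 + 1.
Coefficients of the second fundamental form: L = 14/sqrt(196*u^2 + 144*v^2 + 1), M = 0, N = 12/sqrt(196*u^2 + 144*v^2 + 1).
Assemble K = (LN − M²)/(EG − F²) = 168/(38416*u^4 + 56448*u^2*v^2 + 392*u^2 + 20736*v^4 + 288*v^2 + 1). At (u, v) = (-3, 1): K = 168/3644281.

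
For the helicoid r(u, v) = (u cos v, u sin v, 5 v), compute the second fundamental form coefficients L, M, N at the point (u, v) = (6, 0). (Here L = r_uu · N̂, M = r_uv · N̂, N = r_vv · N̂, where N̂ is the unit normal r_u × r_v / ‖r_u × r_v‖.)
L = 0;  M = -5*sqrt(61)/61;  N = 0

Compute the unit normal N̂(u, v) = (5*sin(v)/sqrt(u^2 + 25), -5*cos(v)/sqrt(u^2 + 25), u/sqrt(u^2 + 25)), and the second partials r_uu, r_uv, r_vv. Take dot products:
  L(u, v) = r_uu · N̂ = 0,
  M(u, v) = r_uv · N̂ = -5/sqrt(u^2 + 25),
  N(u, v) = r_vv · N̂ = 0.
Evaluating at (u, v) = (6, 0):
  L = 0, M = -5*sqrt(61)/61, N = 0.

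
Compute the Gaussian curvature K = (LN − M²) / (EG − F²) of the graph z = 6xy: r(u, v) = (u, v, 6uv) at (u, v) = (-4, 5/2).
K = -9/160801

Coefficients of the first fundamental form: E = 36*v^2 + 1, F = 36*u*v, G = 36*u^2 + 1.
Coefficients of the second fundamental form: L = 0, M = 6/sqrt(36*u^2 + 36*v^2 + 1), N = 0.
Assemble K = (LN − M²)/(EG − F²) = -36/(1296*u^4 + 2592*u^2*v^2 + 72*u^2 + 1296*v^4 + 72*v^2 + 1). At (u, v) = (-4, 5/2): K = -9/160801.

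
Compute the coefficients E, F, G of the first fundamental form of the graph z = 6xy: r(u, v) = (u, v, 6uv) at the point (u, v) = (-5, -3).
E = 325;  F = 540;  G = 901

Partials: r_u = (1, 0, 6*v), r_v = (0, 1, 6*u). As functions of (u, v):
  E = r_u · r_u = 36*v^2 + 1,
  F = r_u · r_v = 36*u*v,
  G = r_v · r_v = 36*u^2 + 1.
Evaluating at (u, v) = (-5, -3): E = 325, F = 540, G = 901.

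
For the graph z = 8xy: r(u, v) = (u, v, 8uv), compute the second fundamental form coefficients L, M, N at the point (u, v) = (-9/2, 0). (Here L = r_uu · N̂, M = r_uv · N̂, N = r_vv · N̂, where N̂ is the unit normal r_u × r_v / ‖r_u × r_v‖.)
L = 0;  M = 8*sqrt(1297)/1297;  N = 0

Compute the unit normal N̂(u, v) = (-8*v/sqrt(64*u^2 + 64*v^2 + 1), -8*u/sqrt(64*u^2 + 64*v^2 + 1), 1/sqrt(64*u^2 + 64*v^2 + 1)), and the second partials r_uu, r_uv, r_vv. Take dot products:
  L(u, v) = r_uu · N̂ = 0,
  M(u, v) = r_uv · N̂ = 8/sqrt(64*u^2 + 64*v^2 + 1),
  N(u, v) = r_vv · N̂ = 0.
Evaluating at (u, v) = (-9/2, 0):
  L = 0, M = 8*sqrt(1297)/1297, N = 0.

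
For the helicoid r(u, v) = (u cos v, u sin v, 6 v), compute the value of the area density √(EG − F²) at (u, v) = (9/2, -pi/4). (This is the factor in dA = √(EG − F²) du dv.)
√(EG − F²)|_{(9/2, -pi/4)} = 15/2

E = 1, F = 0, G = u^2 + 36, so EG − F² = u^2 + 36. Taking the positive square root: √(EG − F²) = sqrt(u^2 + 36). At (u, v) = (9/2, -pi/4): 15/2.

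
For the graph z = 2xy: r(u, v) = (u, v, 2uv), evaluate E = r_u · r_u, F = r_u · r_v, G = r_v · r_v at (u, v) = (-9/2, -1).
E = 5;  F = 18;  G = 82

Partials: r_u = (1, 0, 2*v), r_v = (0, 1, 2*u). As functions of (u, v):
  E = r_u · r_u = 4*v^2 + 1,
  F = r_u · r_v = 4*u*v,
  G = r_v · r_v = 4*u^2 + 1.
Evaluating at (u, v) = (-9/2, -1): E = 5, F = 18, G = 82.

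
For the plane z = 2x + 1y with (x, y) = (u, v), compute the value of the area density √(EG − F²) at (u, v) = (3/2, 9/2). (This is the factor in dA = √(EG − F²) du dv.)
√(EG − F²)|_{(3/2, 9/2)} = sqrt(6)

E = 5, F = 2, G = 2, so EG − F² = 6. Taking the positive square root: √(EG − F²) = sqrt(6). At (u, v) = (3/2, 9/2): sqrt(6).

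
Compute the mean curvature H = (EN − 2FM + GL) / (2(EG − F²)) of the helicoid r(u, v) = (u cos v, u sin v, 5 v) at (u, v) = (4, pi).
H = 0

With E = 1, F = 0, G = u^2 + 25, L = 0, M = -5/sqrt(u^2 + 25), N = 0, assemble
  H = (EN − 2FM + GL) / (2(EG − F²)) = 0.
At (u, v) = (4, pi): H = 0.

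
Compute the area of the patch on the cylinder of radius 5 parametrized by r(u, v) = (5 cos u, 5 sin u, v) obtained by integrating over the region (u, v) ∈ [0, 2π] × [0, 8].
Area = 80*pi

Area = ∫∫ √(EG − F²) du dv with √(EG − F²) = 5. Integrating over [0, 2π] × [0, 8] gives 80*pi.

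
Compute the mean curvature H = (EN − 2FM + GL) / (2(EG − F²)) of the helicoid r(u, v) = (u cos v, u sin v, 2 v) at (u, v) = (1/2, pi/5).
H = 0

With E = 1, F = 0, G = u^2 + 4, L = 0, M = -2/sqrt(u^2 + 4), N = 0, assemble
  H = (EN − 2FM + GL) / (2(EG − F²)) = 0.
At (u, v) = (1/2, pi/5): H = 0.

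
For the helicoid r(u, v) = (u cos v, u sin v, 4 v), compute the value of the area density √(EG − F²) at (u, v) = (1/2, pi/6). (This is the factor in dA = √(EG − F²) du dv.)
√(EG − F²)|_{(1/2, pi/6)} = sqrt(65)/2

E = 1, F = 0, G = u^2 + 16, so EG − F² = u^2 + 16. Taking the positive square root: √(EG − F²) = sqrt(u^2 + 16). At (u, v) = (1/2, pi/6): sqrt(65)/2.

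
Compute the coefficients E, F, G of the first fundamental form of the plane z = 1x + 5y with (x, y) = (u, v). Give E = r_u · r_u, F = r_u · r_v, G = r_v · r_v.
E = 2;  F = 5;  G = 26

Compute partials: r_u = (1, 0, 1), r_v = (0, 1, 5). Then
  E = r_u · r_u = 2,
  F = r_u · r_v = 5,
  G = r_v · r_v = 26.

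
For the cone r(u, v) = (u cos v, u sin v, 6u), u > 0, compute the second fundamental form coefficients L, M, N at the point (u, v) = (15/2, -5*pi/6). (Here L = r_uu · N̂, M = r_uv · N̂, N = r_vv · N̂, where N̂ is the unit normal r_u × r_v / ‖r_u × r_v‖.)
L = 0;  M = 0;  N = 45*sqrt(37)/37

Compute the unit normal N̂(u, v) = (-6*sqrt(37)*u*cos(v)/(37*Abs(u)), -6*sqrt(37)*u*sin(v)/(37*Abs(u)), sqrt(37)*u/(37*Abs(u))), and the second partials r_uu, r_uv, r_vv. Take dot products:
  L(u, v) = r_uu · N̂ = 0,
  M(u, v) = r_uv · N̂ = 0,
  N(u, v) = r_vv · N̂ = 6*sqrt(37)*u^2/(37*Abs(u)).
Evaluating at (u, v) = (15/2, -5*pi/6):
  L = 0, M = 0, N = 45*sqrt(37)/37.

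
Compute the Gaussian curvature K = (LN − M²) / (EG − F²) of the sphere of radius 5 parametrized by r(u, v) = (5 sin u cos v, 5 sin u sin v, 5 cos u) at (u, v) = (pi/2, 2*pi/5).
K = 1/25

Coefficients of the first fundamental form: E = 25, F = 0, G = 25*sin(u)^2.
Coefficients of the second fundamental form: L = -5*sin(u)/Abs(sin(u)), M = 0, N = -5*sin(u)^3/Abs(sin(u)).
Assemble K = (LN − M²)/(EG − F²) = 1/25. At (u, v) = (pi/2, 2*pi/5): K = 1/25.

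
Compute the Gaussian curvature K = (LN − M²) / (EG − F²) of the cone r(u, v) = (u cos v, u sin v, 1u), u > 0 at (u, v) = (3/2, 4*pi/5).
K = 0

Coefficients of the first fundamental form: E = 2, F = 0, G = u^2.
Coefficients of the second fundamental form: L = 0, M = 0, N = sqrt(2)*u^2/(2*Abs(u)).
Assemble K = (LN − M²)/(EG − F²) = 0. At (u, v) = (3/2, 4*pi/5): K = 0.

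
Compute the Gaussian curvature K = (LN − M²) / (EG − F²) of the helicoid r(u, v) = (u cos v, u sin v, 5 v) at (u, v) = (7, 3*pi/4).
K = -25/5476

Coefficients of the first fundamental form: E = 1, F = 0, G = u^2 + 25.
Coefficients of the second fundamental form: L = 0, M = -5/sqrt(u^2 + 25), N = 0.
Assemble K = (LN − M²)/(EG − F²) = -25/(u^2 + 25)^2. At (u, v) = (7, 3*pi/4): K = -25/5476.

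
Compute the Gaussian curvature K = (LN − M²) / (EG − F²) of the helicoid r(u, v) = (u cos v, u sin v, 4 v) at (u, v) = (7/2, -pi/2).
K = -256/12769

Coefficients of the first fundamental form: E = 1, F = 0, G = u^2 + 16.
Coefficients of the second fundamental form: L = 0, M = -4/sqrt(u^2 + 16), N = 0.
Assemble K = (LN − M²)/(EG − F²) = -16/(u^2 + 16)^2. At (u, v) = (7/2, -pi/2): K = -256/12769.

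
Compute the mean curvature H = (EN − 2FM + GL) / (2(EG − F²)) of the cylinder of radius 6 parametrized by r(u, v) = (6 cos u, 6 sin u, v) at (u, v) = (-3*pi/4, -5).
H = -1/12

With E = 36, F = 0, G = 1, L = -6, M = 0, N = 0, assemble
  H = (EN − 2FM + GL) / (2(EG − F²)) = -1/12.
At (u, v) = (-3*pi/4, -5): H = -1/12.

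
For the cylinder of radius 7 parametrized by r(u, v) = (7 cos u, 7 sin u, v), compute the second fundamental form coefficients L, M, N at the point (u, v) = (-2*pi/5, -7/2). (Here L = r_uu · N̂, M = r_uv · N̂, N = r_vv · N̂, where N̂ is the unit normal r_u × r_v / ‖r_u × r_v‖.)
L = -7;  M = 0;  N = 0

Compute the unit normal N̂(u, v) = (cos(u), sin(u), 0), and the second partials r_uu, r_uv, r_vv. Take dot products:
  L(u, v) = r_uu · N̂ = -7,
  M(u, v) = r_uv · N̂ = 0,
  N(u, v) = r_vv · N̂ = 0.
Evaluating at (u, v) = (-2*pi/5, -7/2):
  L = -7, M = 0, N = 0.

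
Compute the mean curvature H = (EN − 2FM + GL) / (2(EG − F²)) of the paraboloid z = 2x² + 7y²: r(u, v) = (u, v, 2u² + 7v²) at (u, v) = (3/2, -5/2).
H = 2711*sqrt(1262)/1592644

With E = 16*u^2 + 1, F = 56*u*v, G = 196*v^2 + 1, L = 4/sqrt(16*u^2 + 196*v^2 + 1), M = 0, N = 14/sqrt(16*u^2 + 196*v^2 + 1), assemble
  H = (EN − 2FM + GL) / (2(EG − F²)) = (112*u^2 + 392*v^2 + 9)/(16*u^2 + 196*v^2 + 1)^(3/2).
At (u, v) = (3/2, -5/2): H = 2711*sqrt(1262)/1592644.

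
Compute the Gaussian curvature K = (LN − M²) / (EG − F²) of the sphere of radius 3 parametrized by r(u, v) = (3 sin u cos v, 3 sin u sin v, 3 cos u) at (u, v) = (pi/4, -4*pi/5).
K = 1/9

Coefficients of the first fundamental form: E = 9, F = 0, G = 9*sin(u)^2.
Coefficients of the second fundamental form: L = -3*sin(u)/Abs(sin(u)), M = 0, N = -3*sin(u)^3/Abs(sin(u)).
Assemble K = (LN − M²)/(EG − F²) = 1/9. At (u, v) = (pi/4, -4*pi/5): K = 1/9.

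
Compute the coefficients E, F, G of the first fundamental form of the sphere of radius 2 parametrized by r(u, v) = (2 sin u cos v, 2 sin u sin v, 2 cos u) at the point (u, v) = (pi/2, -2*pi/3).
E = 4;  F = 0;  G = 4

Partials: r_u = (2*cos(u)*cos(v), 2*sin(v)*cos(u), -2*sin(u)), r_v = (-2*sin(u)*sin(v), 2*sin(u)*cos(v), 0). As functions of (u, v):
  E = r_u · r_u = 4,
  F = r_u · r_v = 0,
  G = r_v · r_v = 4*sin(u)^2.
Evaluating at (u, v) = (pi/2, -2*pi/3): E = 4, F = 0, G = 4.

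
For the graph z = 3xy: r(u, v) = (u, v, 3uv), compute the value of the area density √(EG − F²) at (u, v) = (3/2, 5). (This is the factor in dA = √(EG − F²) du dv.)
√(EG − F²)|_{(3/2, 5)} = sqrt(985)/2

E = 9*v^2 + 1, F = 9*u*v, G = 9*u^2 + 1, so EG − F² = 9*u^2 + 9*v^2 + 1. Taking the positive square root: √(EG − F²) = sqrt(9*u^2 + 9*v^2 + 1). At (u, v) = (3/2, 5): sqrt(985)/2.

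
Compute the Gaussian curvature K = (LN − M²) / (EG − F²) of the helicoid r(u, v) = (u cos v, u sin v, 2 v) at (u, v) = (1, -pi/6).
K = -4/25

Coefficients of the first fundamental form: E = 1, F = 0, G = u^2 + 4.
Coefficients of the second fundamental form: L = 0, M = -2/sqrt(u^2 + 4), N = 0.
Assemble K = (LN − M²)/(EG − F²) = -4/(u^2 + 4)^2. At (u, v) = (1, -pi/6): K = -4/25.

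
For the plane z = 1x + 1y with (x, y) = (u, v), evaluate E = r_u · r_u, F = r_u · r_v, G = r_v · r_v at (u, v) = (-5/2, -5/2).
E = 2;  F = 1;  G = 2

Partials: r_u = (1, 0, 1), r_v = (0, 1, 1). As functions of (u, v):
  E = r_u · r_u = 2,
  F = r_u · r_v = 1,
  G = r_v · r_v = 2.
Evaluating at (u, v) = (-5/2, -5/2): E = 2, F = 1, G = 2.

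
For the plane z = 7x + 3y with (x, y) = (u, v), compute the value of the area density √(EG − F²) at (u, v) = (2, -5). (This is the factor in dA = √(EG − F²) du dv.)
√(EG − F²)|_{(2, -5)} = sqrt(59)

E = 50, F = 21, G = 10, so EG − F² = 59. Taking the positive square root: √(EG − F²) = sqrt(59). At (u, v) = (2, -5): sqrt(59).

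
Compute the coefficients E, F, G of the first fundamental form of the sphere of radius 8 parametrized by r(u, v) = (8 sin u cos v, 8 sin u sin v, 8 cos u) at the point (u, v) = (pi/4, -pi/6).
E = 64;  F = 0;  G = 32

Partials: r_u = (8*cos(u)*cos(v), 8*sin(v)*cos(u), -8*sin(u)), r_v = (-8*sin(u)*sin(v), 8*sin(u)*cos(v), 0). As functions of (u, v):
  E = r_u · r_u = 64,
  F = r_u · r_v = 0,
  G = r_v · r_v = 64*sin(u)^2.
Evaluating at (u, v) = (pi/4, -pi/6): E = 64, F = 0, G = 32.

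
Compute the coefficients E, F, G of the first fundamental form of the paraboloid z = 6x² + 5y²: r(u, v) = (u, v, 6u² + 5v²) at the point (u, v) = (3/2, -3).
E = 325;  F = -540;  G = 901

Partials: r_u = (1, 0, 12*u), r_v = (0, 1, 10*v). As functions of (u, v):
  E = r_u · r_u = 144*u^2 + 1,
  F = r_u · r_v = 120*u*v,
  G = r_v · r_v = 100*v^2 + 1.
Evaluating at (u, v) = (3/2, -3): E = 325, F = -540, G = 901.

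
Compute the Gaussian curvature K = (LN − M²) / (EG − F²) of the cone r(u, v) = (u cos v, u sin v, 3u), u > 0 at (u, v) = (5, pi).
K = 0

Coefficients of the first fundamental form: E = 10, F = 0, G = u^2.
Coefficients of the second fundamental form: L = 0, M = 0, N = 3*sqrt(10)*u^2/(10*Abs(u)).
Assemble K = (LN − M²)/(EG − F²) = 0. At (u, v) = (5, pi): K = 0.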